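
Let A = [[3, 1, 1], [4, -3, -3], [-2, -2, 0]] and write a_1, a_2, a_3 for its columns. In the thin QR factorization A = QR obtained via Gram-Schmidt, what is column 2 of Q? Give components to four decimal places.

a_1 = (3, 4, -2); ‖a_1‖ = 5.3852, so q_1 = (0.5571, 0.7428, -0.3714).
q_1·a_2 = 0.5571·1 + 0.7428·(-3) + (-0.3714)·(-2) = -0.9285.
u_2 = a_2 + 0.9285·q_1 = (1.5172, -2.3103, -2.3448).
‖u_2‖ = 3.6246, so q_2 = (0.4186, -0.6374, -0.6469).

q_2 = (0.4186, -0.6374, -0.6469)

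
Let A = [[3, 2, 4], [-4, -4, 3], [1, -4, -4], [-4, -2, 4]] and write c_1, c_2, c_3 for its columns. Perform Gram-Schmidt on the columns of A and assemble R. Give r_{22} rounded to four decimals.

r_{22} = 4.8892

c_1 = (3, -4, 1, -4); ‖c_1‖ = 6.4807, so e_1 = (0.4629, -0.6172, 0.1543, -0.6172).
e_1·c_2 = 0.4629·2 + (-0.6172)·(-4) + 0.1543·(-4) + (-0.6172)·(-2) = 4.0119.
u_2 = c_2 − 4.0119·e_1 = (0.1429, -1.5238, -4.6190, 0.4762).
r_{22} = ‖u_2‖ = 4.8892.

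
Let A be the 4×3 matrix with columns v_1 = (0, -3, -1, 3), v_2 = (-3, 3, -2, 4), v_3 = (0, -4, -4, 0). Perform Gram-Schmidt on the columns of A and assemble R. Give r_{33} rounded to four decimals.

v_1 = (0, -3, -1, 3); ‖v_1‖ = 4.3589, so q_1 = (0.0000, -0.6882, -0.2294, 0.6882).
q_1·v_2 = 0.0000·(-3) + (-0.6882)·3 + (-0.2294)·(-2) + 0.6882·4 = 1.1471.
u_2 = v_2 − 1.1471·q_1 = (-3.0000, 3.7895, -1.7368, 3.2105).
‖u_2‖ = 6.0567, so q_2 = (-0.4953, 0.6257, -0.2868, 0.5301).
q_1·v_3 = 0.0000·0 + (-0.6882)·(-4) + (-0.2294)·(-4) + 0.6882·0 = 3.6707; q_2·v_3 = (-0.4953)·0 + 0.6257·(-4) + (-0.2868)·(-4) + 0.5301·0 = -1.3556.
u_3 = v_3 − 3.6707·q_1 + 1.3556·q_2 = (-0.6714, -0.6255, -3.5466, -1.8077).
r_{33} = ‖u_3‖ = 4.0852.

r_{33} = 4.0852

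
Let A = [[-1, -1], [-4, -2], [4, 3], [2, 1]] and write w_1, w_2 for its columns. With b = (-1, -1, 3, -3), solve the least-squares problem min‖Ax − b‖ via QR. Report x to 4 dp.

q_1 = w_1/‖w_1‖ = (-1, -4, 4, 2)/6.0828 = (-0.1644, -0.6576, 0.6576, 0.3288).
r_{12} = q_1·w_2 = 3.7812.
u_2 = w_2 − 3.7812·q_1 = (-0.3784, 0.4865, 0.5135, -0.2432).
‖u_2‖ = 0.8383, so q_2 = (-0.4514, 0.5803, 0.6126, -0.2902).
Qᵀb = (1.8084, 2.5793).
Back-substitute: x_2 = 2.5793/0.8383 = 3.0769.
x_1 = (1.8084 − 3.7812·3.0769)/6.0828 = -1.6154.

x = (-1.6154, 3.0769)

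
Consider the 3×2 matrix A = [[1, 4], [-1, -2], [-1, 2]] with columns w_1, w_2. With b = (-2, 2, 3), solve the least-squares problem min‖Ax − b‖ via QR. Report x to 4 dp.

w_1 = (1, -1, -1); ‖w_1‖ = 1.7321, so e_1 = (0.5774, -0.5774, -0.5774).
e_1·w_2 = 0.5774·4 + (-0.5774)·(-2) + (-0.5774)·2 = 2.3094.
u_2 = w_2 − 2.3094·e_1 = (2.6667, -0.6667, 3.3333).
‖u_2‖ = 4.3205, so e_2 = (0.6172, -0.1543, 0.7715).
Qᵀb = (-4.0415, 0.7715).
Back-substitute: x_2 = 0.7715/4.3205 = 0.1786.
x_1 = (-4.0415 − 2.3094·0.1786)/1.7321 = -2.5714.

x = (-2.5714, 0.1786)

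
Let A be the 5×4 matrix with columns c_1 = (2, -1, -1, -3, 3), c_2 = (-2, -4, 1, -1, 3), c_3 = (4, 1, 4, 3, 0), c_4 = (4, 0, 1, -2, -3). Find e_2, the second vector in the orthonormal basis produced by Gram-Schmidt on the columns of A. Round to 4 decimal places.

c_1 = (2, -1, -1, -3, 3); ‖c_1‖ = 4.8990, so e_1 = (0.4082, -0.2041, -0.2041, -0.6124, 0.6124).
e_1·c_2 = 0.4082·(-2) + (-0.2041)·(-4) + (-0.2041)·1 + (-0.6124)·(-1) + 0.6124·3 = 2.2454.
u_2 = c_2 − 2.2454·e_1 = (-2.9167, -3.5417, 1.4583, 0.3750, 1.6250).
‖u_2‖ = 5.0949, so e_2 = (-0.5725, -0.6951, 0.2862, 0.0736, 0.3189).

e_2 = (-0.5725, -0.6951, 0.2862, 0.0736, 0.3189)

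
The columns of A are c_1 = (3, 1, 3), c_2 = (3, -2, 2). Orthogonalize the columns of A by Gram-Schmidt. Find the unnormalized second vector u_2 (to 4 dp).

c_1 = (3, 1, 3); ‖c_1‖ = 4.3589, so e_1 = (0.6882, 0.2294, 0.6882).
e_1·c_2 = 0.6882·3 + 0.2294·(-2) + 0.6882·2 = 2.9824.
u_2 = c_2 − 2.9824·e_1 = (0.9474, -2.6842, -0.0526).

u_2 = (0.9474, -2.6842, -0.0526)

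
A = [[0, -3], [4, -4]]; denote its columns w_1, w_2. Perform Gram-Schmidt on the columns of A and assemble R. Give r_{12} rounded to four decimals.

r_{12} = -4.0000

w_1 = (0, 4); ‖w_1‖ = 4.0000, so e_1 = (0.0000, 1.0000).
r_{12} = e_1·w_2 = -4.0000.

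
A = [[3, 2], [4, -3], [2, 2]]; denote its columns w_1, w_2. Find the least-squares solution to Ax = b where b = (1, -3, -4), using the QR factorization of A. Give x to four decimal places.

w_1 = (3, 4, 2); ‖w_1‖ = 5.3852, so q_1 = (0.5571, 0.7428, 0.3714).
q_1·w_2 = 0.5571·2 + 0.7428·(-3) + 0.3714·2 = -0.3714.
u_2 = w_2 + 0.3714·q_1 = (2.2069, -2.7241, 2.1379).
‖u_2‖ = 4.1063, so q_2 = (0.5374, -0.6634, 0.5206).
Qᵀb = (-3.1568, 0.4451).
Back-substitute: x_2 = 0.4451/4.1063 = 0.1084.
x_1 = (-3.1568 + 0.3714·0.1084)/5.3852 = -0.5787.

x = (-0.5787, 0.1084)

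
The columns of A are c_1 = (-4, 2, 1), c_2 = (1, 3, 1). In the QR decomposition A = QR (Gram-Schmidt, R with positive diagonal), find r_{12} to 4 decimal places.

c_1 = (-4, 2, 1); ‖c_1‖ = 4.5826, so e_1 = (-0.8729, 0.4364, 0.2182).
r_{12} = e_1·c_2 = 0.6547.

r_{12} = 0.6547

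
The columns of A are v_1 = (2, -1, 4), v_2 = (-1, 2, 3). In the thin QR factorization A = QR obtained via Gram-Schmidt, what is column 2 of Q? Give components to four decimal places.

q_2 = (-0.5324, 0.7194, 0.4461)

q_1 = v_1/‖v_1‖ = (2, -1, 4)/4.5826 = (0.4364, -0.2182, 0.8729).
r_{12} = q_1·v_2 = 1.7457.
u_2 = v_2 − 1.7457·q_1 = (-1.7619, 2.3810, 1.4762).
‖u_2‖ = 3.3094, so q_2 = (-0.5324, 0.7194, 0.4461).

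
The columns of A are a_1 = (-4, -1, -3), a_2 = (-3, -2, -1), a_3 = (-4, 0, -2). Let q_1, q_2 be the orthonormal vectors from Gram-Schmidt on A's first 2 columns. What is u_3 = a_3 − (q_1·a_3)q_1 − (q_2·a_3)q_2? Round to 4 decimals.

a_1 = (-4, -1, -3); ‖a_1‖ = 5.0990, so q_1 = (-0.7845, -0.1961, -0.5883).
q_1·a_2 = (-0.7845)·(-3) + (-0.1961)·(-2) + (-0.5883)·(-1) = 3.3340.
u_2 = a_2 − 3.3340·q_1 = (-0.3846, -1.3462, 0.9615).
‖u_2‖ = 1.6984, so q_2 = (-0.2265, -0.7926, 0.5661).
q_1·a_3 = (-0.7845)·(-4) + (-0.1961)·0 + (-0.5883)·(-2) = 4.3146; q_2·a_3 = (-0.2265)·(-4) + (-0.7926)·0 + 0.5661·(-2) = -0.2265.
u_3 = a_3 − 4.3146·q_1 + 0.2265·q_2 = (-0.6667, 0.6667, 0.6667).

u_3 = (-0.6667, 0.6667, 0.6667)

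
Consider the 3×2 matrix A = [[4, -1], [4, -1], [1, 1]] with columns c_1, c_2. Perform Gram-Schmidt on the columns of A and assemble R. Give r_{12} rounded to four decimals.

r_{12} = -1.2185

c_1 = (4, 4, 1); ‖c_1‖ = 5.7446, so e_1 = (0.6963, 0.6963, 0.1741).
r_{12} = e_1·c_2 = -1.2185.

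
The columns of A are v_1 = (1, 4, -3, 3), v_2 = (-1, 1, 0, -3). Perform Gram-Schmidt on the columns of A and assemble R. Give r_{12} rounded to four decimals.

r_{12} = -1.0142

q_1 = v_1/‖v_1‖ = (1, 4, -3, 3)/5.9161 = (0.1690, 0.6761, -0.5071, 0.5071).
r_{12} = q_1·v_2 = -1.0142.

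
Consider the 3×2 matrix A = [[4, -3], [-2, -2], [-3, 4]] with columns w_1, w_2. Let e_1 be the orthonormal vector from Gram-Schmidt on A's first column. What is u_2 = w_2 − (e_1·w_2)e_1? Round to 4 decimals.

w_1 = (4, -2, -3); ‖w_1‖ = 5.3852, so e_1 = (0.7428, -0.3714, -0.5571).
e_1·w_2 = 0.7428·(-3) + (-0.3714)·(-2) + (-0.5571)·4 = -3.7139.
u_2 = w_2 + 3.7139·e_1 = (-0.2414, -3.3793, 1.9310).

u_2 = (-0.2414, -3.3793, 1.9310)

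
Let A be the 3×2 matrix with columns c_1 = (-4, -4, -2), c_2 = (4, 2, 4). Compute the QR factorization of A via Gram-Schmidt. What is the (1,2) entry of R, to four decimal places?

c_1 = (-4, -4, -2); ‖c_1‖ = 6.0000, so e_1 = (-0.6667, -0.6667, -0.3333).
r_{12} = e_1·c_2 = -5.3333.

r_{12} = -5.3333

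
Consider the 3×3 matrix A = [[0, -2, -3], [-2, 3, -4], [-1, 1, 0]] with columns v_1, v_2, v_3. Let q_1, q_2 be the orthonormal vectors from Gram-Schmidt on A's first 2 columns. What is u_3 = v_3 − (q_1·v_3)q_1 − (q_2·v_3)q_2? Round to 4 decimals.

u_3 = (-0.5238, -1.0476, 2.0952)

v_1 = (0, -2, -1); ‖v_1‖ = 2.2361, so q_1 = (0.0000, -0.8944, -0.4472).
q_1·v_2 = 0.0000·(-2) + (-0.8944)·3 + (-0.4472)·1 = -3.1305.
u_2 = v_2 + 3.1305·q_1 = (-2.0000, 0.2000, -0.4000).
‖u_2‖ = 2.0494, so q_2 = (-0.9759, 0.0976, -0.1952).
q_1·v_3 = 0.0000·(-3) + (-0.8944)·(-4) + (-0.4472)·0 = 3.5777; q_2·v_3 = (-0.9759)·(-3) + 0.0976·(-4) + (-0.1952)·0 = 2.5373.
u_3 = v_3 − 3.5777·q_1 − 2.5373·q_2 = (-0.5238, -1.0476, 2.0952).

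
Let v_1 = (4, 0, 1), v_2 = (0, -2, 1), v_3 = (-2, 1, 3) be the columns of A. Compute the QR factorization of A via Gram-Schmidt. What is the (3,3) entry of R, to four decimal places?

v_1 = (4, 0, 1); ‖v_1‖ = 4.1231, so e_1 = (0.9701, 0.0000, 0.2425).
e_1·v_2 = 0.9701·0 + 0.0000·(-2) + 0.2425·1 = 0.2425.
u_2 = v_2 − 0.2425·e_1 = (-0.2353, -2.0000, 0.9412).
‖u_2‖ = 2.2229, so e_2 = (-0.1059, -0.8997, 0.4234).
e_1·v_3 = 0.9701·(-2) + 0.0000·1 + 0.2425·3 = -1.2127; e_2·v_3 = (-0.1059)·(-2) + (-0.8997)·1 + 0.4234·3 = 0.5822.
u_3 = v_3 + 1.2127·e_1 − 0.5822·e_2 = (-0.7619, 1.5238, 3.0476).
r_{33} = ‖u_3‖ = 3.4915.

r_{33} = 3.4915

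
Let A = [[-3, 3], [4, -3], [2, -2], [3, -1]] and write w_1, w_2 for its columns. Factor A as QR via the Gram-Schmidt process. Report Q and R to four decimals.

Q = [[-0.4867, 0.5130], [0.6489, -0.0342], [0.3244, -0.3420], [0.4867, 0.7866]], R = [[6.1644, -4.5422], [0.0000, 1.5390]]

w_1 = (-3, 4, 2, 3); ‖w_1‖ = 6.1644, so e_1 = (-0.4867, 0.6489, 0.3244, 0.4867).
e_1·w_2 = (-0.4867)·3 + 0.6489·(-3) + 0.3244·(-2) + 0.4867·(-1) = -4.5422.
u_2 = w_2 + 4.5422·e_1 = (0.7895, -0.0526, -0.5263, 1.2105).
‖u_2‖ = 1.5390, so e_2 = (0.5130, -0.0342, -0.3420, 0.7866).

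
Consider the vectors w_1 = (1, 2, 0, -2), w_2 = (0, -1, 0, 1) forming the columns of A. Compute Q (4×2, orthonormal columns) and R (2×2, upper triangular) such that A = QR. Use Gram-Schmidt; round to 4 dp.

Q = [[0.3333, 0.9428], [0.6667, -0.2357], [0.0000, 0.0000], [-0.6667, 0.2357]], R = [[3.0000, -1.3333], [0.0000, 0.4714]]

w_1 = (1, 2, 0, -2); ‖w_1‖ = 3.0000, so q_1 = (0.3333, 0.6667, 0.0000, -0.6667).
q_1·w_2 = 0.3333·0 + 0.6667·(-1) + 0.0000·0 + (-0.6667)·1 = -1.3333.
u_2 = w_2 + 1.3333·q_1 = (0.4444, -0.1111, 0.0000, 0.1111).
‖u_2‖ = 0.4714, so q_2 = (0.9428, -0.2357, 0.0000, 0.2357).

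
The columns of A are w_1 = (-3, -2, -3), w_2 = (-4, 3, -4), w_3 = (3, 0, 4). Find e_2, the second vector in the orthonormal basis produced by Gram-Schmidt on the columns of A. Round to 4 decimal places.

e_2 = (-0.3015, 0.9045, -0.3015)

w_1 = (-3, -2, -3); ‖w_1‖ = 4.6904, so e_1 = (-0.6396, -0.4264, -0.6396).
e_1·w_2 = (-0.6396)·(-4) + (-0.4264)·3 + (-0.6396)·(-4) = 3.8376.
u_2 = w_2 − 3.8376·e_1 = (-1.5455, 4.6364, -1.5455).
‖u_2‖ = 5.1257, so e_2 = (-0.3015, 0.9045, -0.3015).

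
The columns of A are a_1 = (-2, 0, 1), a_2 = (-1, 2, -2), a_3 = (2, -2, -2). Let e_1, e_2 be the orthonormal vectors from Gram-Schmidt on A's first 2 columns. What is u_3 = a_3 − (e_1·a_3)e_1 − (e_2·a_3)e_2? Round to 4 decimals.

u_3 = (-0.6222, -1.5556, -1.2444)

a_1 = (-2, 0, 1); ‖a_1‖ = 2.2361, so e_1 = (-0.8944, 0.0000, 0.4472).
e_1·a_2 = (-0.8944)·(-1) + 0.0000·2 + 0.4472·(-2) = 0.0000.
u_2 = a_2 + 0.0000·e_1 = (-1.0000, 2.0000, -2.0000).
‖u_2‖ = 3.0000, so e_2 = (-0.3333, 0.6667, -0.6667).
e_1·a_3 = (-0.8944)·2 + 0.0000·(-2) + 0.4472·(-2) = -2.6833; e_2·a_3 = (-0.3333)·2 + 0.6667·(-2) + (-0.6667)·(-2) = -0.6667.
u_3 = a_3 + 2.6833·e_1 + 0.6667·e_2 = (-0.6222, -1.5556, -1.2444).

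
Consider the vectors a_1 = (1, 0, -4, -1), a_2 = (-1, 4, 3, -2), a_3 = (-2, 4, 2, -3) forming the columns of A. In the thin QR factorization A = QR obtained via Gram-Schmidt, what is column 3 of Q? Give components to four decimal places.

a_1 = (1, 0, -4, -1); ‖a_1‖ = 4.2426, so q_1 = (0.2357, 0.0000, -0.9428, -0.2357).
q_1·a_2 = 0.2357·(-1) + 0.0000·4 + (-0.9428)·3 + (-0.2357)·(-2) = -2.5927.
u_2 = a_2 + 2.5927·q_1 = (-0.3889, 4.0000, 0.5556, -2.6111).
‖u_2‖ = 4.8247, so q_2 = (-0.0806, 0.8291, 0.1151, -0.5412).
q_1·a_3 = 0.2357·(-2) + 0.0000·4 + (-0.9428)·2 + (-0.2357)·(-3) = -1.6499; q_2·a_3 = (-0.0806)·(-2) + 0.8291·4 + 0.1151·2 + (-0.5412)·(-3) = 5.3314.
u_3 = a_3 + 1.6499·q_1 − 5.3314·q_2 = (-1.1814, -0.4200, -0.1695, -0.5036).
‖u_3‖ = 1.3618, so q_3 = (-0.8675, -0.3085, -0.1244, -0.3698).

q_3 = (-0.8675, -0.3085, -0.1244, -0.3698)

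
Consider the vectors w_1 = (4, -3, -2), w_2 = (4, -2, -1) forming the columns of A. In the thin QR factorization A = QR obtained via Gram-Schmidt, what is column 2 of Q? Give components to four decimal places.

e_2 = (0.6465, 0.4526, 0.6142)

e_1 = w_1/‖w_1‖ = (4, -3, -2)/5.3852 = (0.7428, -0.5571, -0.3714).
r_{12} = e_1·w_2 = 4.4567.
u_2 = w_2 − 4.4567·e_1 = (0.6897, 0.4828, 0.6552).
‖u_2‖ = 1.0667, so e_2 = (0.6465, 0.4526, 0.6142).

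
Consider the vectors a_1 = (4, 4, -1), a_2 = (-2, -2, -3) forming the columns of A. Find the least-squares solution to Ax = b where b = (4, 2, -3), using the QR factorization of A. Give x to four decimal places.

a_1 = (4, 4, -1); ‖a_1‖ = 5.7446, so q_1 = (0.6963, 0.6963, -0.1741).
q_1·a_2 = 0.6963·(-2) + 0.6963·(-2) + (-0.1741)·(-3) = -2.2630.
u_2 = a_2 + 2.2630·q_1 = (-0.4242, -0.4242, -3.3939).
‖u_2‖ = 3.4466, so q_2 = (-0.1231, -0.1231, -0.9847).
Qᵀb = (4.7001, 2.2156).
Back-substitute: x_2 = 2.2156/3.4466 = 0.6429.
x_1 = (4.7001 + 2.2630·0.6429)/5.7446 = 1.0714.

x = (1.0714, 0.6429)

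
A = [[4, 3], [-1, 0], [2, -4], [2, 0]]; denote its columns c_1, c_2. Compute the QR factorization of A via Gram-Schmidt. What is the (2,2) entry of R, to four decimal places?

r_{22} = 4.9356

c_1 = (4, -1, 2, 2); ‖c_1‖ = 5.0000, so e_1 = (0.8000, -0.2000, 0.4000, 0.4000).
e_1·c_2 = 0.8000·3 + (-0.2000)·0 + 0.4000·(-4) + 0.4000·0 = 0.8000.
u_2 = c_2 − 0.8000·e_1 = (2.3600, 0.1600, -4.3200, -0.3200).
r_{22} = ‖u_2‖ = 4.9356.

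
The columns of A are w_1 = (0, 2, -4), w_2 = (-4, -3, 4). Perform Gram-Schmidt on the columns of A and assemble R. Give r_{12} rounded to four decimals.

r_{12} = -4.9193

w_1 = (0, 2, -4); ‖w_1‖ = 4.4721, so q_1 = (0.0000, 0.4472, -0.8944).
r_{12} = q_1·w_2 = -4.9193.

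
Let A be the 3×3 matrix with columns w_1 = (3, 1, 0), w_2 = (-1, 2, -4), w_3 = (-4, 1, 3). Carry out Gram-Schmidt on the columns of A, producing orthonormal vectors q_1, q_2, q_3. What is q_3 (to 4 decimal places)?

q_1 = w_1/‖w_1‖ = (3, 1, 0)/3.1623 = (0.9487, 0.3162, 0.0000).
r_{12} = q_1·w_2 = -0.3162.
u_2 = w_2 + 0.3162·q_1 = (-0.7000, 2.1000, -4.0000).
‖u_2‖ = 4.5717, so q_2 = (-0.1531, 0.4594, -0.8750).
r_{13} = q_1·w_3 = -3.4785; r_{23} = q_2·w_3 = -1.5530.
u_3 = w_3 + 3.4785·q_1 + 1.5530·q_2 = (-0.9378, 2.8134, 1.6411).
‖u_3‖ = 3.3894, so q_3 = (-0.2767, 0.8301, 0.4842).

q_3 = (-0.2767, 0.8301, 0.4842)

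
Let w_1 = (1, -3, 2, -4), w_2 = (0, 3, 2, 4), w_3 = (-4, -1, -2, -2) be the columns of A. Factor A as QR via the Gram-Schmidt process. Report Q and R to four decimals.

w_1 = (1, -3, 2, -4); ‖w_1‖ = 5.4772, so q_1 = (0.1826, -0.5477, 0.3651, -0.7303).
q_1·w_2 = 0.1826·0 + (-0.5477)·3 + 0.3651·2 + (-0.7303)·4 = -3.8341.
u_2 = w_2 + 3.8341·q_1 = (0.7000, 0.9000, 3.4000, 1.2000).
‖u_2‖ = 3.7815, so q_2 = (0.1851, 0.2380, 0.8991, 0.3173).
q_1·w_3 = 0.1826·(-4) + (-0.5477)·(-1) + 0.3651·(-2) + (-0.7303)·(-2) = 0.5477; q_2·w_3 = 0.1851·(-4) + 0.2380·(-1) + 0.8991·(-2) + 0.3173·(-2) = -3.4113.
u_3 = w_3 − 0.5477·q_1 + 3.4113·q_2 = (-3.4685, 0.1119, 0.8671, -0.5175).
‖u_3‖ = 3.6143, so q_3 = (-0.9597, 0.0310, 0.2399, -0.1432).

Q = [[0.1826, 0.1851, -0.9597], [-0.5477, 0.2380, 0.0310], [0.3651, 0.8991, 0.2399], [-0.7303, 0.3173, -0.1432]], R = [[5.4772, -3.8341, 0.5477], [0.0000, 3.7815, -3.4113], [0.0000, 0.0000, 3.6143]]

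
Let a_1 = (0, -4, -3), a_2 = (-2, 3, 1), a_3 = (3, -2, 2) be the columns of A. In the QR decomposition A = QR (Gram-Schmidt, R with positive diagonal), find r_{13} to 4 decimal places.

r_{13} = 0.4000

a_1 = (0, -4, -3); ‖a_1‖ = 5.0000, so e_1 = (0.0000, -0.8000, -0.6000).
r_{13} = e_1·a_3 = 0.4000.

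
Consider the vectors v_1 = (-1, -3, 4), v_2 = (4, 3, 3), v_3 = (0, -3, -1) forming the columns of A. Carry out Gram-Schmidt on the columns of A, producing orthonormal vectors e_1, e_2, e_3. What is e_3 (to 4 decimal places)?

e_1 = v_1/‖v_1‖ = (-1, -3, 4)/5.0990 = (-0.1961, -0.5883, 0.7845).
r_{12} = e_1·v_2 = -0.1961.
u_2 = v_2 + 0.1961·e_1 = (3.9615, 2.8846, 3.1538).
‖u_2‖ = 5.8277, so e_2 = (0.6798, 0.4950, 0.5412).
r_{13} = e_1·v_3 = 0.9806; r_{23} = e_2·v_3 = -2.0261.
u_3 = v_3 − 0.9806·e_1 + 2.0261·e_2 = (1.5696, -1.4202, -0.6727).
‖u_3‖ = 2.2211, so e_3 = (0.7067, -0.6394, -0.3029).

e_3 = (0.7067, -0.6394, -0.3029)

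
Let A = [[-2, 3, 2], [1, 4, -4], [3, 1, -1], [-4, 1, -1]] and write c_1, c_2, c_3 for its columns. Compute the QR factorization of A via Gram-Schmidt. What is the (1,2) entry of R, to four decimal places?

r_{12} = -0.5477

c_1 = (-2, 1, 3, -4); ‖c_1‖ = 5.4772, so e_1 = (-0.3651, 0.1826, 0.5477, -0.7303).
r_{12} = e_1·c_2 = -0.5477.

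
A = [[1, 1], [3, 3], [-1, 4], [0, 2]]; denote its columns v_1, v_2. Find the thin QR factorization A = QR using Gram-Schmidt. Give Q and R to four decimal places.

Q = [[0.3015, 0.0879], [0.9045, 0.2638], [-0.3015, 0.8792], [0.0000, 0.3869]], R = [[3.3166, 1.8091], [0.0000, 5.1698]]

v_1 = (1, 3, -1, 0); ‖v_1‖ = 3.3166, so q_1 = (0.3015, 0.9045, -0.3015, 0.0000).
q_1·v_2 = 0.3015·1 + 0.9045·3 + (-0.3015)·4 + 0.0000·2 = 1.8091.
u_2 = v_2 − 1.8091·q_1 = (0.4545, 1.3636, 4.5455, 2.0000).
‖u_2‖ = 5.1698, so q_2 = (0.0879, 0.2638, 0.8792, 0.3869).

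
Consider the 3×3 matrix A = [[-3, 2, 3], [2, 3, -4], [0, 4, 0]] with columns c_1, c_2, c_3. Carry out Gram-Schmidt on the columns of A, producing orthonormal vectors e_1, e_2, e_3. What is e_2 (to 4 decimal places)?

c_1 = (-3, 2, 0); ‖c_1‖ = 3.6056, so e_1 = (-0.8321, 0.5547, 0.0000).
e_1·c_2 = (-0.8321)·2 + 0.5547·3 + 0.0000·4 = 0.0000.
u_2 = c_2 + 0.0000·e_1 = (2.0000, 3.0000, 4.0000).
‖u_2‖ = 5.3852, so e_2 = (0.3714, 0.5571, 0.7428).

e_2 = (0.3714, 0.5571, 0.7428)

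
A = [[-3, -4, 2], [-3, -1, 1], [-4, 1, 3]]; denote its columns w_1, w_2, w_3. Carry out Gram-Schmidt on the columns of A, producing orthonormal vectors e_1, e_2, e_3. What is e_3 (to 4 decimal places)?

e_3 = (0.3159, -0.8575, 0.4062)

w_1 = (-3, -3, -4); ‖w_1‖ = 5.8310, so e_1 = (-0.5145, -0.5145, -0.6860).
e_1·w_2 = (-0.5145)·(-4) + (-0.5145)·(-1) + (-0.6860)·1 = 1.8865.
u_2 = w_2 − 1.8865·e_1 = (-3.0294, -0.0294, 2.2941).
‖u_2‖ = 3.8002, so e_2 = (-0.7972, -0.0077, 0.6037).
e_1·w_3 = (-0.5145)·2 + (-0.5145)·1 + (-0.6860)·3 = -3.6015; e_2·w_3 = (-0.7972)·2 + (-0.0077)·1 + 0.6037·3 = 0.2090.
u_3 = w_3 + 3.6015·e_1 − 0.2090·e_2 = (0.3136, -0.8513, 0.4033).
‖u_3‖ = 0.9928, so e_3 = (0.3159, -0.8575, 0.4062).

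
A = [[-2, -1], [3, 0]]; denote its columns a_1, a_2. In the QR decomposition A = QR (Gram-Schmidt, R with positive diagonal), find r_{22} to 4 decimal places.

r_{22} = 0.8321

e_1 = a_1/‖a_1‖ = (-2, 3)/3.6056 = (-0.5547, 0.8321).
r_{12} = e_1·a_2 = 0.5547.
u_2 = a_2 − 0.5547·e_1 = (-0.6923, -0.4615).
r_{22} = ‖u_2‖ = 0.8321.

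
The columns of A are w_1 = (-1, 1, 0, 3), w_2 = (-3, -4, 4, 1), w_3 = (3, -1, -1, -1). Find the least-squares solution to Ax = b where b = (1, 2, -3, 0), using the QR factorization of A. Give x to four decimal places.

w_1 = (-1, 1, 0, 3); ‖w_1‖ = 3.3166, so e_1 = (-0.3015, 0.3015, 0.0000, 0.9045).
e_1·w_2 = (-0.3015)·(-3) + 0.3015·(-4) + 0.0000·4 + 0.9045·1 = 0.6030.
u_2 = w_2 − 0.6030·e_1 = (-2.8182, -4.1818, 4.0000, 0.4545).
‖u_2‖ = 6.4526, so e_2 = (-0.4367, -0.6481, 0.6199, 0.0704).
e_1·w_3 = (-0.3015)·3 + 0.3015·(-1) + 0.0000·(-1) + 0.9045·(-1) = -2.1106; e_2·w_3 = (-0.4367)·3 + (-0.6481)·(-1) + 0.6199·(-1) + 0.0704·(-1) = -1.3525.
u_3 = w_3 + 2.1106·e_1 + 1.3525·e_2 = (1.7729, -1.2402, -0.1616, 1.0044).
‖u_3‖ = 2.3908, so e_3 = (0.7415, -0.5187, -0.0676, 0.4201).
Qᵀb = (0.3015, -3.5926, -0.0931).
Back-substitute: x_3 = -0.0931/2.3908 = -0.0390.
x_2 = (-3.5926 + 1.3525·(-0.0390))/6.4526 = -0.5649.
x_1 = (0.3015 − 0.6030·(-0.5649) + 2.1106·(-0.0390))/3.3166 = 0.1688.

x = (0.1688, -0.5649, -0.0390)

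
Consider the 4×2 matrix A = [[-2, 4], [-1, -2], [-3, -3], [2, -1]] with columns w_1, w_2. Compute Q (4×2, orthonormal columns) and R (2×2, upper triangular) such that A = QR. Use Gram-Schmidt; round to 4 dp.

w_1 = (-2, -1, -3, 2); ‖w_1‖ = 4.2426, so e_1 = (-0.4714, -0.2357, -0.7071, 0.4714).
e_1·w_2 = (-0.4714)·4 + (-0.2357)·(-2) + (-0.7071)·(-3) + 0.4714·(-1) = 0.2357.
u_2 = w_2 − 0.2357·e_1 = (4.1111, -1.9444, -2.8333, -1.1111).
‖u_2‖ = 5.4722, so e_2 = (0.7513, -0.3553, -0.5178, -0.2030).

Q = [[-0.4714, 0.7513], [-0.2357, -0.3553], [-0.7071, -0.5178], [0.4714, -0.2030]], R = [[4.2426, 0.2357], [0.0000, 5.4722]]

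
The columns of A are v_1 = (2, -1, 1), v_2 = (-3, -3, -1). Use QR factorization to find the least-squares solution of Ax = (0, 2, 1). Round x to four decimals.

q_1 = v_1/‖v_1‖ = (2, -1, 1)/2.4495 = (0.8165, -0.4082, 0.4082).
r_{12} = q_1·v_2 = -1.6330.
u_2 = v_2 + 1.6330·q_1 = (-1.6667, -3.6667, -0.3333).
‖u_2‖ = 4.0415, so q_2 = (-0.4124, -0.9073, -0.0825).
Qᵀb = (-0.4082, -1.8970).
Back-substitute: x_2 = -1.8970/4.0415 = -0.4694.
x_1 = (-0.4082 + 1.6330·(-0.4694))/2.4495 = -0.4796.

x = (-0.4796, -0.4694)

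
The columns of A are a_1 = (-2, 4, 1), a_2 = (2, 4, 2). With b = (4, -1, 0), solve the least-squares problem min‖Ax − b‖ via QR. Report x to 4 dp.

a_1 = (-2, 4, 1); ‖a_1‖ = 4.5826, so e_1 = (-0.4364, 0.8729, 0.2182).
e_1·a_2 = (-0.4364)·2 + 0.8729·4 + 0.2182·2 = 3.0551.
u_2 = a_2 − 3.0551·e_1 = (3.3333, 1.3333, 1.3333).
‖u_2‖ = 3.8297, so e_2 = (0.8704, 0.3482, 0.3482).
Qᵀb = (-2.6186, 3.1334).
Back-substitute: x_2 = 3.1334/3.8297 = 0.8182.
x_1 = (-2.6186 − 3.0551·0.8182)/4.5826 = -1.1169.

x = (-1.1169, 0.8182)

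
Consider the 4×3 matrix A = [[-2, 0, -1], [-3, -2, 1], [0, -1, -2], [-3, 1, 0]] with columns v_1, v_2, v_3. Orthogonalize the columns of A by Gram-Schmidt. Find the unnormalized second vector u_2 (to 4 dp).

v_1 = (-2, -3, 0, -3); ‖v_1‖ = 4.6904, so e_1 = (-0.4264, -0.6396, 0.0000, -0.6396).
e_1·v_2 = (-0.4264)·0 + (-0.6396)·(-2) + 0.0000·(-1) + (-0.6396)·1 = 0.6396.
u_2 = v_2 − 0.6396·e_1 = (0.2727, -1.5909, -1.0000, 1.4091).

u_2 = (0.2727, -1.5909, -1.0000, 1.4091)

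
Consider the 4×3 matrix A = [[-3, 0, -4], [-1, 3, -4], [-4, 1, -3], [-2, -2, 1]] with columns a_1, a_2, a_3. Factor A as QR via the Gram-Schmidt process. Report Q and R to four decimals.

e_1 = a_1/‖a_1‖ = (-3, -1, -4, -2)/5.4772 = (-0.5477, -0.1826, -0.7303, -0.3651).
r_{12} = e_1·a_2 = -0.5477.
u_2 = a_2 + 0.5477·e_1 = (-0.3000, 2.9000, 0.6000, -2.2000).
‖u_2‖ = 3.7014, so e_2 = (-0.0811, 0.7835, 0.1621, -0.5944).
r_{13} = e_1·a_3 = 4.7469; r_{23} = e_2·a_3 = -3.8905.
u_3 = a_3 − 4.7469·e_1 + 3.8905·e_2 = (-1.7153, -0.0852, 1.0973, 0.4209).
‖u_3‖ = 2.0811, so e_3 = (-0.8242, -0.0409, 0.5273, 0.2023).

Q = [[-0.5477, -0.0811, -0.8242], [-0.1826, 0.7835, -0.0409], [-0.7303, 0.1621, 0.5273], [-0.3651, -0.5944, 0.2023]], R = [[5.4772, -0.5477, 4.7469], [0.0000, 3.7014, -3.8905], [0.0000, 0.0000, 2.0811]]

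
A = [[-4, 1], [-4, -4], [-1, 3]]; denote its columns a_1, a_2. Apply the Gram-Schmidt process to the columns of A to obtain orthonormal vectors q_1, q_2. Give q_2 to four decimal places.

a_1 = (-4, -4, -1); ‖a_1‖ = 5.7446, so q_1 = (-0.6963, -0.6963, -0.1741).
q_1·a_2 = (-0.6963)·1 + (-0.6963)·(-4) + (-0.1741)·3 = 1.5667.
u_2 = a_2 − 1.5667·q_1 = (2.0909, -2.9091, 3.2727).
‖u_2‖ = 4.8524, so q_2 = (0.4309, -0.5995, 0.6745).

q_2 = (0.4309, -0.5995, 0.6745)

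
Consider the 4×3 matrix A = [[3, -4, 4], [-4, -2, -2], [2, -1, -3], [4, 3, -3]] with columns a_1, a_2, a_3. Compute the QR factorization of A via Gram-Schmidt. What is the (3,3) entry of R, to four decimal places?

q_1 = a_1/‖a_1‖ = (3, -4, 2, 4)/6.7082 = (0.4472, -0.5963, 0.2981, 0.5963).
r_{12} = q_1·a_2 = 0.8944.
u_2 = a_2 − 0.8944·q_1 = (-4.4000, -1.4667, -1.2667, 2.4667).
‖u_2‖ = 5.4037, so q_2 = (-0.8143, -0.2714, -0.2344, 0.4565).
r_{13} = q_1·a_3 = 0.2981; r_{23} = q_2·a_3 = -3.3804.
u_3 = a_3 − 0.2981·q_1 + 3.3804·q_2 = (1.1142, -2.7397, -3.8813, -1.6347).
r_{33} = ‖u_3‖ = 5.1463.

r_{33} = 5.1463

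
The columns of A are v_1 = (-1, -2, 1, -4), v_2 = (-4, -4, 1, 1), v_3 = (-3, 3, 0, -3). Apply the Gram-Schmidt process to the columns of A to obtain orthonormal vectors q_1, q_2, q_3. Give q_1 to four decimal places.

q_1 = (-0.2132, -0.4264, 0.2132, -0.8528)

v_1 = (-1, -2, 1, -4); ‖v_1‖ = 4.6904, so q_1 = (-0.2132, -0.4264, 0.2132, -0.8528).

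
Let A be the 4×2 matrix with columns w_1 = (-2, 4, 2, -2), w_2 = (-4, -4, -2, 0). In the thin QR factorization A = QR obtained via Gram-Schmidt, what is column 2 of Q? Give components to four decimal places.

w_1 = (-2, 4, 2, -2); ‖w_1‖ = 5.2915, so q_1 = (-0.3780, 0.7559, 0.3780, -0.3780).
q_1·w_2 = (-0.3780)·(-4) + 0.7559·(-4) + 0.3780·(-2) + (-0.3780)·0 = -2.2678.
u_2 = w_2 + 2.2678·q_1 = (-4.8571, -2.2857, -1.1429, -0.8571).
‖u_2‖ = 5.5549, so q_2 = (-0.8744, -0.4115, -0.2057, -0.1543).

q_2 = (-0.8744, -0.4115, -0.2057, -0.1543)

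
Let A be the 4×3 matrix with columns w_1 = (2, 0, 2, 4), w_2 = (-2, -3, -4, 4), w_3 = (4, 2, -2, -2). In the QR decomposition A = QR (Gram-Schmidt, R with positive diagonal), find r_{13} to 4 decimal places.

r_{13} = -0.8165

w_1 = (2, 0, 2, 4); ‖w_1‖ = 4.8990, so e_1 = (0.4082, 0.0000, 0.4082, 0.8165).
r_{13} = e_1·w_3 = -0.8165.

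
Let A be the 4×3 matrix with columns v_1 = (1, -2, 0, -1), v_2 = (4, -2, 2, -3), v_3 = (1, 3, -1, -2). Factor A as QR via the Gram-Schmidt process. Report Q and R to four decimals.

q_1 = v_1/‖v_1‖ = (1, -2, 0, -1)/2.4495 = (0.4082, -0.8165, 0.0000, -0.4082).
r_{12} = q_1·v_2 = 4.4907.
u_2 = v_2 − 4.4907·q_1 = (2.1667, 1.6667, 2.0000, -1.1667).
‖u_2‖ = 3.5824, so q_2 = (0.6048, 0.4652, 0.5583, -0.3257).
r_{13} = q_1·v_3 = -1.2247; r_{23} = q_2·v_3 = 2.0936.
u_3 = v_3 + 1.2247·q_1 − 2.0936·q_2 = (0.2338, 1.0260, -2.1688, -1.8182).
‖u_3‖ = 3.0194, so q_3 = (0.0774, 0.3398, -0.7183, -0.6022).

Q = [[0.4082, 0.6048, 0.0774], [-0.8165, 0.4652, 0.3398], [0.0000, 0.5583, -0.7183], [-0.4082, -0.3257, -0.6022]], R = [[2.4495, 4.4907, -1.2247], [0.0000, 3.5824, 2.0936], [0.0000, 0.0000, 3.0194]]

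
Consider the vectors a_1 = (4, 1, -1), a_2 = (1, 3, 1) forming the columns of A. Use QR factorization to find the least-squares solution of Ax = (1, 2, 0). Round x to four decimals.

x = (0.1481, 0.5556)

e_1 = a_1/‖a_1‖ = (4, 1, -1)/4.2426 = (0.9428, 0.2357, -0.2357).
r_{12} = e_1·a_2 = 1.4142.
u_2 = a_2 − 1.4142·e_1 = (-0.3333, 2.6667, 1.3333).
‖u_2‖ = 3.0000, so e_2 = (-0.1111, 0.8889, 0.4444).
Qᵀb = (1.4142, 1.6667).
Back-substitute: x_2 = 1.6667/3.0000 = 0.5556.
x_1 = (1.4142 − 1.4142·0.5556)/4.2426 = 0.1481.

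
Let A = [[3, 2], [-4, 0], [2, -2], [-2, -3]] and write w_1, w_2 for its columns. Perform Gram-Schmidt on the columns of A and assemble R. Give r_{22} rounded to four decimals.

r_{22} = 3.8808

e_1 = w_1/‖w_1‖ = (3, -4, 2, -2)/5.7446 = (0.5222, -0.6963, 0.3482, -0.3482).
r_{12} = e_1·w_2 = 1.3926.
u_2 = w_2 − 1.3926·e_1 = (1.2727, 0.9697, -2.4848, -2.5152).
r_{22} = ‖u_2‖ = 3.8808.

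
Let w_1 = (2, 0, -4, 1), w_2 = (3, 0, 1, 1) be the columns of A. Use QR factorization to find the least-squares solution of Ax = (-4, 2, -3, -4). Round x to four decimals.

w_1 = (2, 0, -4, 1); ‖w_1‖ = 4.5826, so e_1 = (0.4364, 0.0000, -0.8729, 0.2182).
e_1·w_2 = 0.4364·3 + 0.0000·0 + (-0.8729)·1 + 0.2182·1 = 0.6547.
u_2 = w_2 − 0.6547·e_1 = (2.7143, 0.0000, 1.5714, 0.8571).
‖u_2‖ = 3.2514, so e_2 = (0.8348, 0.0000, 0.4833, 0.2636).
Qᵀb = (0.0000, -5.8437).
Back-substitute: x_2 = -5.8437/3.2514 = -1.7973.
x_1 = (0.0000 − 0.6547·(-1.7973))/4.5826 = 0.2568.

x = (0.2568, -1.7973)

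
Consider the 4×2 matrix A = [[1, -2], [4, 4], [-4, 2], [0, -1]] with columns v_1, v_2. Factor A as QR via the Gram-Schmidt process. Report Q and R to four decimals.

v_1 = (1, 4, -4, 0); ‖v_1‖ = 5.7446, so q_1 = (0.1741, 0.6963, -0.6963, 0.0000).
q_1·v_2 = 0.1741·(-2) + 0.6963·4 + (-0.6963)·2 + 0.0000·(-1) = 1.0445.
u_2 = v_2 − 1.0445·q_1 = (-2.1818, 3.2727, 2.7273, -1.0000).
‖u_2‖ = 4.8897, so q_2 = (-0.4462, 0.6693, 0.5578, -0.2045).

Q = [[0.1741, -0.4462], [0.6963, 0.6693], [-0.6963, 0.5578], [0.0000, -0.2045]], R = [[5.7446, 1.0445], [0.0000, 4.8897]]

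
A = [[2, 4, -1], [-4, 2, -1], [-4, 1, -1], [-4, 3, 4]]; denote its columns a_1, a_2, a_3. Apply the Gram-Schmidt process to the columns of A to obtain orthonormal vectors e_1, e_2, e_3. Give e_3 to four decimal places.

a_1 = (2, -4, -4, -4); ‖a_1‖ = 7.2111, so e_1 = (0.2774, -0.5547, -0.5547, -0.5547).
e_1·a_2 = 0.2774·4 + (-0.5547)·2 + (-0.5547)·1 + (-0.5547)·3 = -2.2188.
u_2 = a_2 + 2.2188·e_1 = (4.6154, 0.7692, -0.2308, 1.7692).
‖u_2‖ = 5.0077, so e_2 = (0.9217, 0.1536, -0.0461, 0.3533).
e_1·a_3 = 0.2774·(-1) + (-0.5547)·(-1) + (-0.5547)·(-1) + (-0.5547)·4 = -1.3868; e_2·a_3 = 0.9217·(-1) + 0.1536·(-1) + (-0.0461)·(-1) + 0.3533·4 = 0.3840.
u_3 = a_3 + 1.3868·e_1 − 0.3840·e_2 = (-0.9693, -1.8282, -1.7515, 3.0951).
‖u_3‖ = 4.1145, so e_3 = (-0.2356, -0.4443, -0.4257, 0.7522).

e_3 = (-0.2356, -0.4443, -0.4257, 0.7522)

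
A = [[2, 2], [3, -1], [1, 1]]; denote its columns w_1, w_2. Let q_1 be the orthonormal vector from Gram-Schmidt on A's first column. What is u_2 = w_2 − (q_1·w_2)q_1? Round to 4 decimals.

u_2 = (1.7143, -1.4286, 0.8571)

w_1 = (2, 3, 1); ‖w_1‖ = 3.7417, so q_1 = (0.5345, 0.8018, 0.2673).
q_1·w_2 = 0.5345·2 + 0.8018·(-1) + 0.2673·1 = 0.5345.
u_2 = w_2 − 0.5345·q_1 = (1.7143, -1.4286, 0.8571).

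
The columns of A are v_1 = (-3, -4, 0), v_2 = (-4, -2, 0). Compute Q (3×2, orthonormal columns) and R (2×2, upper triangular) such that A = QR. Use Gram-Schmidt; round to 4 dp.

q_1 = v_1/‖v_1‖ = (-3, -4, 0)/5.0000 = (-0.6000, -0.8000, 0.0000).
r_{12} = q_1·v_2 = 4.0000.
u_2 = v_2 − 4.0000·q_1 = (-1.6000, 1.2000, 0.0000).
‖u_2‖ = 2.0000, so q_2 = (-0.8000, 0.6000, 0.0000).

Q = [[-0.6000, -0.8000], [-0.8000, 0.6000], [0.0000, 0.0000]], R = [[5.0000, 4.0000], [0.0000, 2.0000]]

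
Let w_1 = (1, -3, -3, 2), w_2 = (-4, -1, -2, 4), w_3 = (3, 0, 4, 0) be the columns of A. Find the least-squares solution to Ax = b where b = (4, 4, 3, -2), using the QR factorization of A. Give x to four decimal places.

x = (-0.4556, -0.5789, 0.3328)

w_1 = (1, -3, -3, 2); ‖w_1‖ = 4.7958, so e_1 = (0.2085, -0.6255, -0.6255, 0.4170).
e_1·w_2 = 0.2085·(-4) + (-0.6255)·(-1) + (-0.6255)·(-2) + 0.4170·4 = 2.7107.
u_2 = w_2 − 2.7107·e_1 = (-4.5652, 0.6957, -0.3043, 2.8696).
‖u_2‖ = 5.4454, so e_2 = (-0.8384, 0.1278, -0.0559, 0.5270).
e_1·w_3 = 0.2085·3 + (-0.6255)·0 + (-0.6255)·4 + 0.4170·0 = -1.8766; e_2·w_3 = (-0.8384)·3 + 0.1278·0 + (-0.0559)·4 + 0.5270·0 = -2.7387.
u_3 = w_3 + 1.8766·e_1 + 2.7387·e_2 = (1.0953, -0.8240, 2.6730, 2.2258).
‖u_3‖ = 3.7387, so e_3 = (0.2930, -0.2204, 0.7150, 0.5953).
Qᵀb = (-4.3788, -4.0641, 1.2444).
Back-substitute: x_3 = 1.2444/3.7387 = 0.3328.
x_2 = (-4.0641 + 2.7387·0.3328)/5.4454 = -0.5789.
x_1 = (-4.3788 − 2.7107·(-0.5789) + 1.8766·0.3328)/4.7958 = -0.4556.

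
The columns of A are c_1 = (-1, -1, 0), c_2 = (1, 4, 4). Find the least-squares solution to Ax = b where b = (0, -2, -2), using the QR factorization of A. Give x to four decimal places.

x = (-0.3415, -0.5366)

c_1 = (-1, -1, 0); ‖c_1‖ = 1.4142, so q_1 = (-0.7071, -0.7071, 0.0000).
q_1·c_2 = (-0.7071)·1 + (-0.7071)·4 + 0.0000·4 = -3.5355.
u_2 = c_2 + 3.5355·q_1 = (-1.5000, 1.5000, 4.0000).
‖u_2‖ = 4.5277, so q_2 = (-0.3313, 0.3313, 0.8835).
Qᵀb = (1.4142, -2.4295).
Back-substitute: x_2 = -2.4295/4.5277 = -0.5366.
x_1 = (1.4142 + 3.5355·(-0.5366))/1.4142 = -0.3415.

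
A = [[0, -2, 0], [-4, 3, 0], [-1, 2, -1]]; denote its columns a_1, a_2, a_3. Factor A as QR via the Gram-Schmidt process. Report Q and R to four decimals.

Q = [[0.0000, -0.8551, -0.5185], [-0.9701, -0.1257, 0.2074], [-0.2425, 0.5030, -0.8296]], R = [[4.1231, -3.3955, 0.2425], [0.0000, 2.3389, -0.5030], [0.0000, 0.0000, 0.8296]]

a_1 = (0, -4, -1); ‖a_1‖ = 4.1231, so q_1 = (0.0000, -0.9701, -0.2425).
q_1·a_2 = 0.0000·(-2) + (-0.9701)·3 + (-0.2425)·2 = -3.3955.
u_2 = a_2 + 3.3955·q_1 = (-2.0000, -0.2941, 1.1765).
‖u_2‖ = 2.3389, so q_2 = (-0.8551, -0.1257, 0.5030).
q_1·a_3 = 0.0000·0 + (-0.9701)·0 + (-0.2425)·(-1) = 0.2425; q_2·a_3 = (-0.8551)·0 + (-0.1257)·0 + 0.5030·(-1) = -0.5030.
u_3 = a_3 − 0.2425·q_1 + 0.5030·q_2 = (-0.4301, 0.1720, -0.6882).
‖u_3‖ = 0.8296, so q_3 = (-0.5185, 0.2074, -0.8296).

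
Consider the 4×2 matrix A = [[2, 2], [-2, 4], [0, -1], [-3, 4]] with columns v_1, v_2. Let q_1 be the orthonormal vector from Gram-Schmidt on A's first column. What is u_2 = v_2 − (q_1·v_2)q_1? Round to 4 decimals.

q_1 = v_1/‖v_1‖ = (2, -2, 0, -3)/4.1231 = (0.4851, -0.4851, 0.0000, -0.7276).
r_{12} = q_1·v_2 = -3.8806.
u_2 = v_2 + 3.8806·q_1 = (3.8824, 2.1176, -1.0000, 1.1765).

u_2 = (3.8824, 2.1176, -1.0000, 1.1765)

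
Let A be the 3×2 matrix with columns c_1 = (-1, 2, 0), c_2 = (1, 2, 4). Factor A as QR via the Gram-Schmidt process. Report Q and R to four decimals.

c_1 = (-1, 2, 0); ‖c_1‖ = 2.2361, so q_1 = (-0.4472, 0.8944, 0.0000).
q_1·c_2 = (-0.4472)·1 + 0.8944·2 + 0.0000·4 = 1.3416.
u_2 = c_2 − 1.3416·q_1 = (1.6000, 0.8000, 4.0000).
‖u_2‖ = 4.3818, so q_2 = (0.3651, 0.1826, 0.9129).

Q = [[-0.4472, 0.3651], [0.8944, 0.1826], [0.0000, 0.9129]], R = [[2.2361, 1.3416], [0.0000, 4.3818]]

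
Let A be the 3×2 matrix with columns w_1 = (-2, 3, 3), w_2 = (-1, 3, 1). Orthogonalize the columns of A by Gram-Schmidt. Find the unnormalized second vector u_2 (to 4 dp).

u_2 = (0.2727, 1.0909, -0.9091)

e_1 = w_1/‖w_1‖ = (-2, 3, 3)/4.6904 = (-0.4264, 0.6396, 0.6396).
r_{12} = e_1·w_2 = 2.9848.
u_2 = w_2 − 2.9848·e_1 = (0.2727, 1.0909, -0.9091).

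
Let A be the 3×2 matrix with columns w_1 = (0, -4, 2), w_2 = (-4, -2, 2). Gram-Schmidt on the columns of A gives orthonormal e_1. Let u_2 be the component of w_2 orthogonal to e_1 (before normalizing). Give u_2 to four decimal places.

u_2 = (-4.0000, 0.4000, 0.8000)

w_1 = (0, -4, 2); ‖w_1‖ = 4.4721, so e_1 = (0.0000, -0.8944, 0.4472).
e_1·w_2 = 0.0000·(-4) + (-0.8944)·(-2) + 0.4472·2 = 2.6833.
u_2 = w_2 − 2.6833·e_1 = (-4.0000, 0.4000, 0.8000).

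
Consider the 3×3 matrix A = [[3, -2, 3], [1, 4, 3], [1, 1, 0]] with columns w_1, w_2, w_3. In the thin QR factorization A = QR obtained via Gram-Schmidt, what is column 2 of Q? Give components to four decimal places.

e_2 = (-0.3777, 0.8946, 0.2386)

e_1 = w_1/‖w_1‖ = (3, 1, 1)/3.3166 = (0.9045, 0.3015, 0.3015).
r_{12} = e_1·w_2 = -0.3015.
u_2 = w_2 + 0.3015·e_1 = (-1.7273, 4.0909, 1.0909).
‖u_2‖ = 4.5726, so e_2 = (-0.3777, 0.8946, 0.2386).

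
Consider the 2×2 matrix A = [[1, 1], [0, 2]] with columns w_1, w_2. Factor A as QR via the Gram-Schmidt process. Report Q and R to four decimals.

e_1 = w_1/‖w_1‖ = (1, 0)/1.0000 = (1.0000, 0.0000).
r_{12} = e_1·w_2 = 1.0000.
u_2 = w_2 − 1.0000·e_1 = (0.0000, 2.0000).
‖u_2‖ = 2.0000, so e_2 = (0.0000, 1.0000).

Q = [[1.0000, 0.0000], [0.0000, 1.0000]], R = [[1.0000, 1.0000], [0.0000, 2.0000]]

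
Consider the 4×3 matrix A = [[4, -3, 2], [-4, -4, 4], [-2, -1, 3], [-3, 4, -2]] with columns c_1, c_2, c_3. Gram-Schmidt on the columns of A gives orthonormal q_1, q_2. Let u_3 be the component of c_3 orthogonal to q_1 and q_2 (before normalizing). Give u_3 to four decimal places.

u_3 = (0.6715, -0.4595, 1.5971, 0.4434)

c_1 = (4, -4, -2, -3); ‖c_1‖ = 6.7082, so q_1 = (0.5963, -0.5963, -0.2981, -0.4472).
q_1·c_2 = 0.5963·(-3) + (-0.5963)·(-4) + (-0.2981)·(-1) + (-0.4472)·4 = -0.8944.
u_2 = c_2 + 0.8944·q_1 = (-2.4667, -4.5333, -1.2667, 3.6000).
‖u_2‖ = 6.4187, so q_2 = (-0.3843, -0.7063, -0.1973, 0.5609).
q_1·c_3 = 0.5963·2 + (-0.5963)·4 + (-0.2981)·3 + (-0.4472)·(-2) = -1.1926; q_2·c_3 = (-0.3843)·2 + (-0.7063)·4 + (-0.1973)·3 + 0.5609·(-2) = -5.3074.
u_3 = c_3 + 1.1926·q_1 + 5.3074·q_2 = (0.6715, -0.4595, 1.5971, 0.4434).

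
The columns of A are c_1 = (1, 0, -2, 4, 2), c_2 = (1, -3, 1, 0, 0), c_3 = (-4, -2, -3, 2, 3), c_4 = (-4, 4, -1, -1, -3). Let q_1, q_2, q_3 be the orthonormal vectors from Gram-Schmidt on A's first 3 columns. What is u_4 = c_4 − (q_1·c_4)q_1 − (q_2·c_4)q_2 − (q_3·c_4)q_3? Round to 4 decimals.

c_1 = (1, 0, -2, 4, 2); ‖c_1‖ = 5.0000, so q_1 = (0.2000, 0.0000, -0.4000, 0.8000, 0.4000).
q_1·c_2 = 0.2000·1 + 0.0000·(-3) + (-0.4000)·1 + 0.8000·0 + 0.4000·0 = -0.2000.
u_2 = c_2 + 0.2000·q_1 = (1.0400, -3.0000, 0.9200, 0.1600, 0.0800).
‖u_2‖ = 3.3106, so q_2 = (0.3141, -0.9062, 0.2779, 0.0483, 0.0242).
q_1·c_3 = 0.2000·(-4) + 0.0000·(-2) + (-0.4000)·(-3) + 0.8000·2 + 0.4000·3 = 3.2000; q_2·c_3 = 0.3141·(-4) + (-0.9062)·(-2) + 0.2779·(-3) + 0.0483·2 + 0.0242·3 = -0.1087.
u_3 = c_3 − 3.2000·q_1 + 0.1087·q_2 = (-4.6058, -2.0985, -1.6898, -0.5547, 1.7226).
‖u_3‖ = 5.6346, so q_3 = (-0.8174, -0.3724, -0.2999, -0.0985, 0.3057).
q_1·c_4 = 0.2000·(-4) + 0.0000·4 + (-0.4000)·(-1) + 0.8000·(-1) + 0.4000·(-3) = -2.4000; q_2·c_4 = 0.3141·(-4) + (-0.9062)·4 + 0.2779·(-1) + 0.0483·(-1) + 0.0242·(-3) = -5.2800; q_3·c_4 = (-0.8174)·(-4) + (-0.3724)·4 + (-0.2999)·(-1) + (-0.0985)·(-1) + 0.3057·(-3) = 1.2611.
u_4 = c_4 + 2.4000·q_1 + 5.2800·q_2 − 1.2611·q_3 = (-0.8304, -0.3150, -0.1145, 1.2993, -2.2980).

u_4 = (-0.8304, -0.3150, -0.1145, 1.2993, -2.2980)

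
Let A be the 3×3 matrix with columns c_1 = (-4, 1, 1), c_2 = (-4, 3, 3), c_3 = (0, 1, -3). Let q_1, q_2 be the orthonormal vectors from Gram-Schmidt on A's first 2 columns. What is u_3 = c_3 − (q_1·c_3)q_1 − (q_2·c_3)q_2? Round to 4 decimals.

u_3 = (0.0000, 2.0000, -2.0000)

c_1 = (-4, 1, 1); ‖c_1‖ = 4.2426, so q_1 = (-0.9428, 0.2357, 0.2357).
q_1·c_2 = (-0.9428)·(-4) + 0.2357·3 + 0.2357·3 = 5.1854.
u_2 = c_2 − 5.1854·q_1 = (0.8889, 1.7778, 1.7778).
‖u_2‖ = 2.6667, so q_2 = (0.3333, 0.6667, 0.6667).
q_1·c_3 = (-0.9428)·0 + 0.2357·1 + 0.2357·(-3) = -0.4714; q_2·c_3 = 0.3333·0 + 0.6667·1 + 0.6667·(-3) = -1.3333.
u_3 = c_3 + 0.4714·q_1 + 1.3333·q_2 = (0.0000, 2.0000, -2.0000).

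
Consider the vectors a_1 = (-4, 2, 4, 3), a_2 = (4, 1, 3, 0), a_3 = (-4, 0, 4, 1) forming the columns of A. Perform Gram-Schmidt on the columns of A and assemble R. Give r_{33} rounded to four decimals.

a_1 = (-4, 2, 4, 3); ‖a_1‖ = 6.7082, so q_1 = (-0.5963, 0.2981, 0.5963, 0.4472).
q_1·a_2 = (-0.5963)·4 + 0.2981·1 + 0.5963·3 + 0.4472·0 = -0.2981.
u_2 = a_2 + 0.2981·q_1 = (3.8222, 1.0889, 3.1778, 0.1333).
‖u_2‖ = 5.0903, so q_2 = (0.7509, 0.2139, 0.6243, 0.0262).
q_1·a_3 = (-0.5963)·(-4) + 0.2981·0 + 0.5963·4 + 0.4472·1 = 5.2175; q_2·a_3 = 0.7509·(-4) + 0.2139·0 + 0.6243·4 + 0.0262·1 = -0.4802.
u_3 = a_3 − 5.2175·q_1 + 0.4802·q_2 = (-0.5283, -1.4528, 1.1887, -1.3208).
r_{33} = ‖u_3‖ = 2.3552.

r_{33} = 2.3552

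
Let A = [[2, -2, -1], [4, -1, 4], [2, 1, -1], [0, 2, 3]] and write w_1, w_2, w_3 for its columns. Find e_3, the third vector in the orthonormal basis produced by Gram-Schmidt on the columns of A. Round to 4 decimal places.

e_3 = (-0.2299, 0.4885, -0.7471, 0.3879)

e_1 = w_1/‖w_1‖ = (2, 4, 2, 0)/4.8990 = (0.4082, 0.8165, 0.4082, 0.0000).
r_{12} = e_1·w_2 = -1.2247.
u_2 = w_2 + 1.2247·e_1 = (-1.5000, 0.0000, 1.5000, 2.0000).
‖u_2‖ = 2.9155, so e_2 = (-0.5145, 0.0000, 0.5145, 0.6860).
r_{13} = e_1·w_3 = 2.4495; r_{23} = e_2·w_3 = 2.0580.
u_3 = w_3 − 2.4495·e_1 − 2.0580·e_2 = (-0.9412, 2.0000, -3.0588, 1.5882).
‖u_3‖ = 4.0945, so e_3 = (-0.2299, 0.4885, -0.7471, 0.3879).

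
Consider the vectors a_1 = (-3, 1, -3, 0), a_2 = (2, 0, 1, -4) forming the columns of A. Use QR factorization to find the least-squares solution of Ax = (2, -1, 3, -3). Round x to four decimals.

x = (-0.5189, 0.6824)

e_1 = a_1/‖a_1‖ = (-3, 1, -3, 0)/4.3589 = (-0.6882, 0.2294, -0.6882, 0.0000).
r_{12} = e_1·a_2 = -2.0647.
u_2 = a_2 + 2.0647·e_1 = (0.5789, 0.4737, -0.4211, -4.0000).
‖u_2‖ = 4.0911, so e_2 = (0.1415, 0.1158, -0.1029, -0.9777).
Qᵀb = (-3.6707, 2.7917).
Back-substitute: x_2 = 2.7917/4.0911 = 0.6824.
x_1 = (-3.6707 + 2.0647·0.6824)/4.3589 = -0.5189.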